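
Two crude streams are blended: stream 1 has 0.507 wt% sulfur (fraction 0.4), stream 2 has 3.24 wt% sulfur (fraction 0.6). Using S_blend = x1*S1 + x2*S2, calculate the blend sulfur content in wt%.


Linear sulfur blending: S_blend = x1*S1 + x2*S2
Contribution 1: 0.4 * 0.507 = 0.2028 wt%
Contribution 2: 0.6 * 3.24 = 1.944 wt%
S_blend = 0.2028 + 1.944 = 2.1468

2.1468 wt%


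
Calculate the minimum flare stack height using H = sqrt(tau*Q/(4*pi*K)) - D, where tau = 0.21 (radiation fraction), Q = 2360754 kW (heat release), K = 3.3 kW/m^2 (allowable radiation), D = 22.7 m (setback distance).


tau*Q/(4*pi*K) = 0.21 * 2360754 / (4 * pi * 3.3) = 11954.9
sqrt(11954.9) = 109.338
H = 109.338 - 22.7 = 86.64

86.64 m


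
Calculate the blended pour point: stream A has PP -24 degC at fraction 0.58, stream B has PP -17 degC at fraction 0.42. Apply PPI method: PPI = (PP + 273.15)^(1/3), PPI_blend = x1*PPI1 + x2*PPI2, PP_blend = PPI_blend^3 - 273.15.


PPI_1 = (-24 + 273.15)^(1/3) = 6.292458
PPI_2 = (-17 + 273.15)^(1/3) = 6.350844
PPI_blend = 0.58 * 6.292458 + 0.42 * 6.350844 = 6.31698
PP_blend = 6.31698^3 - 273.15 = 252.0743 - 273.15 = -21.08

-21.08 degC


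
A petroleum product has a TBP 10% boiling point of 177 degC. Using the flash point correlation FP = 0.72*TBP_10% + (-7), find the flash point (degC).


FP = 0.72 * 177 + (-7) = 120.44

120.44 degC


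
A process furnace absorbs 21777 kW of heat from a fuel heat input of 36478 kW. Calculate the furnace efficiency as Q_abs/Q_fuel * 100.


Furnace efficiency = Q_absorbed / Q_fuel * 100
= 21777 / 36478 * 100 = 59.70

59.70 %


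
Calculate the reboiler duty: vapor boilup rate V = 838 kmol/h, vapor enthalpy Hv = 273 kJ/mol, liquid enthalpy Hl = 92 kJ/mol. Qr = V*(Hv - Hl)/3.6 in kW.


Qr = 838 * (273 - 92) / 3.6 = 838 * 181 / 3.6 = 42130

42130 kW


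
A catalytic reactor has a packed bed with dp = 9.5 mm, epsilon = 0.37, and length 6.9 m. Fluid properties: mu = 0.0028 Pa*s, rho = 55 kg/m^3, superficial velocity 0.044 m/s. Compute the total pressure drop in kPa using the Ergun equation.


dp = 9.5 mm = 0.0095 m
Viscous term = 150*0.0028*0.044*(1-0.37)^2 / (0.0095^2*0.37^3) = 1604.47
Inertial term = 1.75*55*0.044^2*(1-0.37) / (0.0095*0.37^3) = 243.96
dP/L = 1604.47 + 243.96 = 1848.43 Pa/m
dP = 1848.43 * 6.9 / 1000 = 12.75 kPa

12.75 kPa


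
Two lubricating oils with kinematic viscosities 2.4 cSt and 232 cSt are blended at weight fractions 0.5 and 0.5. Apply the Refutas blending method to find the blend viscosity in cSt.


Refutas method: VBN_i = 14.534*ln(ln(visc_i + 0.8)) + 10.975, blended linearly by mass fraction; since VBN is linear in VBI_i = ln(ln(visc_i + 0.8)) and the fractions sum to 1, blend VBI directly: visc = exp(exp(VBI_blend)) - 0.8
VBI_1 = ln(ln(2.4 + 0.8)) = 0.151133
VBI_2 = ln(ln(232 + 0.8)) = 1.69565
VBI_blend = 0.5 * 0.151133 + 0.5 * 1.69565 = 0.923392
visc_blend = exp(exp(0.923392)) - 0.8 = 11.60

11.60 cSt


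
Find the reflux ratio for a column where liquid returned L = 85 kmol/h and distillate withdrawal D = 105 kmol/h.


Reflux ratio definition: R = L / D (liquid returned / distillate withdrawn)
L = 85 kmol/h, D = 105 kmol/h
R = 85 / 105 = 0.8095

0.8095


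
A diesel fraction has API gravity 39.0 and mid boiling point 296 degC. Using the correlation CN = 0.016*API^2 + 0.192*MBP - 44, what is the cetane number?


CN = 0.016 * 39.0^2 + 0.192 * 296 - 44
CN = 24.336 + 56.832 - 44 = 37.168

37.168


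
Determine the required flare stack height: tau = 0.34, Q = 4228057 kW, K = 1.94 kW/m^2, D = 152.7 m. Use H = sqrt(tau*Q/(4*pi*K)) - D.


tau*Q/(4*pi*K) = 0.34 * 4228057 / (4 * pi * 1.94) = 58966.9
sqrt(58966.9) = 242.831
H = 242.831 - 152.7 = 90.13

90.13 m


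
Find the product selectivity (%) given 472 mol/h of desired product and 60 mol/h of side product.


Selectivity = desired / (desired + undesired) * 100
Total products = 472 + 60 = 532 mol/h
S = 472 / 532 * 100
= 0.8872 * 100
= 88.72 %

88.72 %


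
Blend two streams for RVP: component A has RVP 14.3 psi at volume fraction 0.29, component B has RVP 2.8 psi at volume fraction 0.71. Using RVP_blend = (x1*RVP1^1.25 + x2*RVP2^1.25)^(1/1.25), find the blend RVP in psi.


Chevron index: RVP_blend = (sum xi*RVPi^1.25)^(1/1.25)
RVP^1.25 terms: 0.29 * 14.3^1.25 + 0.71 * 2.8^1.25 = 10.6359
RVP_blend = 10.6359^(1/1.25) = 6.629

6.629 psi


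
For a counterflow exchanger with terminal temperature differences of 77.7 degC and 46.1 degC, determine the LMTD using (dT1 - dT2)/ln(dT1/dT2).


LMTD = (dT1 - dT2) / ln(dT1/dT2)
= (77.7 - 46.1) / ln(77.7 / 46.1) = 31.6 / 0.522042 = 60.53

60.53 degC


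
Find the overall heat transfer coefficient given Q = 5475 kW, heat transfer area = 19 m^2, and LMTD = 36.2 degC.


From Q = U*A*LMTD, U = Q / (A * LMTD)
U = 5475 / (19 * 36.2) = 5475 / 687.8 = 7.960

7.960 kW/(m^2*K)


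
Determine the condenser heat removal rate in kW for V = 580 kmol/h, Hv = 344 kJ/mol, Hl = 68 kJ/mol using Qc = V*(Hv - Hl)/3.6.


Qc = 580 * (344 - 68) / 3.6 = 580 * 276 / 3.6 = 44470

44470 kW


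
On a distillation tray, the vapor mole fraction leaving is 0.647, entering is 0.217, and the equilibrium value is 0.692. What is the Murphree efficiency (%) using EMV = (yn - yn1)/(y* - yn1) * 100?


Murphree vapor efficiency: EMV = (y_n - y_(n-1)) / (y*_n - y_(n-1)) * 100
EMV = (0.647 - 0.217) / (0.692 - 0.217) * 100 = 0.43 / 0.475 * 100 = 90.53

90.53 %


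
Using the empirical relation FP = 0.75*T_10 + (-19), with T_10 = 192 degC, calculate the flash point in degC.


FP = 0.75 * 192 + (-19) = 125

125 degC


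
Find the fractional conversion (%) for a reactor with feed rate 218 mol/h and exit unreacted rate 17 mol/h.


X = (F_in - F_out) / F_in * 100
Moles reacted = 218 - 17 = 201
X = 201 / 218 * 100
= 0.9220 * 100
= 92.20 %

92.20 %


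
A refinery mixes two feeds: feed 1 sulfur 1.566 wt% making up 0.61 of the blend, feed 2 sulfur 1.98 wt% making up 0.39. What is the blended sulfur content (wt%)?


Linear sulfur blending: S_blend = x1*S1 + x2*S2
Contribution 1: 0.61 * 1.566 = 0.95526 wt%
Contribution 2: 0.39 * 1.98 = 0.7722 wt%
S_blend = 0.95526 + 0.7722 = 1.72746

1.72746 wt%


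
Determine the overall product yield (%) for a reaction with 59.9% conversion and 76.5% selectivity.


Overall yield = conversion (%) * selectivity (%) / 100
Conversion = 59.9%, Selectivity = 76.5%
Y = 59.9 * 76.5 / 100
= 45.8235 %

45.8235 %


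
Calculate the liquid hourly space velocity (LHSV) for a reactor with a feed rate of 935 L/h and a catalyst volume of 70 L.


LHSV = volumetric feed rate / catalyst volume
= 935 L/h / 70 L
= 13.36 h^-1

13.36 h^-1


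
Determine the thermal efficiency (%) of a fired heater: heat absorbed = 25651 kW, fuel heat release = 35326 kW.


Furnace efficiency = Q_absorbed / Q_fuel * 100
= 25651 / 35326 * 100 = 72.61

72.61 %


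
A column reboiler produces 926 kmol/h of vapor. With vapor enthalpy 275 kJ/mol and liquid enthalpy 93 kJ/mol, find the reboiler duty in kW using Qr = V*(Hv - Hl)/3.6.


Qr = 926 * (275 - 93) / 3.6 = 926 * 182 / 3.6 = 46810

46810 kW


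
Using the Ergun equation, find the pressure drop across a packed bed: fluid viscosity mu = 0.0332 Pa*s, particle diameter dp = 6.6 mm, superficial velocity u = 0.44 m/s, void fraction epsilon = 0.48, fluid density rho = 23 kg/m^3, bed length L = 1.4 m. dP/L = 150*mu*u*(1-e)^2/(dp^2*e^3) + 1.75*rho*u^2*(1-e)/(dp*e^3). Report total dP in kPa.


dp = 6.6 mm = 0.0066 m
Viscous term = 150*0.0332*0.44*(1-0.48)^2 / (0.0066^2*0.48^3) = 122992
Inertial term = 1.75*23*0.44^2*(1-0.48) / (0.0066*0.48^3) = 5551.46
dP/L = 122992 + 5551.46 = 128543 Pa/m
dP = 128543 * 1.4 / 1000 = 180.0 kPa

180.0 kPa


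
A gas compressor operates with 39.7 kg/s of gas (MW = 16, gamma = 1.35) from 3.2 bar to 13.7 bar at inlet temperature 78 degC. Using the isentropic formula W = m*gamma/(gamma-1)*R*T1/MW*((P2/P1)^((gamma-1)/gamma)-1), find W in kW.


Isentropic work: W = m*(gamma/(gamma-1))*(R*T1/MW)*((P2/P1)^((gamma-1)/gamma) - 1)
T1 = 78 + 273.15 = 351.15 K
Pressure ratio = 13.7 / 3.2 = 4.28125
Exponent = (1.35 - 1)/1.35 = 0.259259
(P2/P1)^exp - 1 = 4.28125^0.259259 - 1 = 0.457942
W = 39.7 * 1.35 / 0.35 * 8.314 * 351.15 / 16 * 0.457942 = 12800

12800 kW


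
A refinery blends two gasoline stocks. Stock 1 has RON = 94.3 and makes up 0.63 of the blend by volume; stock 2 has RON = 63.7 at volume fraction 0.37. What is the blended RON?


Linear blending: RON_blend = sum(vi * RONi)
Contribution 1: 0.63 * 94.3 = 59.409
Contribution 2: 0.37 * 63.7 = 23.569
RON_blend = 59.409 + 23.569 = 82.978

82.978


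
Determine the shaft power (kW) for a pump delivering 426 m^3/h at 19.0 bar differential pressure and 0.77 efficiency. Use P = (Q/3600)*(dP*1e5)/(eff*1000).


Q = 426 / 3600 = 0.118333 m^3/s
P = 0.118333 * (19.0 * 1e5) / 0.77 / 1000 = 292.0

292.0 kW


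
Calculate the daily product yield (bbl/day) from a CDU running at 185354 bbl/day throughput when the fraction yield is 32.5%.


Crude throughput = 185354 bbl/day
Fraction yield = 32.5%
yield = throughput * fraction / 100
yield = 185354 * 32.5 / 100 = 60240.05

60240.05 bbl/day


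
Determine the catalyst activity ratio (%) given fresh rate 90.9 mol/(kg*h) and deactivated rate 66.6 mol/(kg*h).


Activity (%) = (rate_used / rate_fresh) * 100
rate_used = 66.6, rate_fresh = 90.9
= (66.6 / 90.9) * 100
= 0.7327 * 100 = 73.27

73.27 %


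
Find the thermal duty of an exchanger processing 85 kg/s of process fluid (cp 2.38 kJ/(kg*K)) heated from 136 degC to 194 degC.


Q = m_dot * cp * delta_T
delta_T = 194 - 136 = 58 K
Q = 85 * 2.38 * 58
= 202.3 * 58
= 11733.4 kW

11733.4 kW


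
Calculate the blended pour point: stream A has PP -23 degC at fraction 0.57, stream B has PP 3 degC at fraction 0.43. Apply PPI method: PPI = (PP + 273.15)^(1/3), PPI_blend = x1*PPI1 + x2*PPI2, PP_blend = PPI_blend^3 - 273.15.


PPI_1 = (-23 + 273.15)^(1/3) = 6.300865
PPI_2 = (3 + 273.15)^(1/3) = 6.512009
PPI_blend = 0.57 * 6.300865 + 0.43 * 6.512009 = 6.391657
PP_blend = 6.391657^3 - 273.15 = 261.1201 - 273.15 = -12.03

-12.03 degC


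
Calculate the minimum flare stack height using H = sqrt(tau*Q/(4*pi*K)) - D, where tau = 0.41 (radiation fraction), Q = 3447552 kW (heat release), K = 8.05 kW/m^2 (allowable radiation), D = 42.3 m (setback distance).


tau*Q/(4*pi*K) = 0.41 * 3447552 / (4 * pi * 8.05) = 13973
sqrt(13973) = 118.207
H = 118.207 - 42.3 = 75.91

75.91 m


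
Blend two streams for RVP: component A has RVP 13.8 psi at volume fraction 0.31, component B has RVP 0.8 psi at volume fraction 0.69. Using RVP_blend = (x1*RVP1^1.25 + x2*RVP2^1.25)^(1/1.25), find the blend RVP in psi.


Chevron index: RVP_blend = (sum xi*RVPi^1.25)^(1/1.25)
RVP^1.25 terms: 0.31 * 13.8^1.25 + 0.69 * 0.8^1.25 = 8.76743
RVP_blend = 8.76743^(1/1.25) = 5.679

5.679 psi


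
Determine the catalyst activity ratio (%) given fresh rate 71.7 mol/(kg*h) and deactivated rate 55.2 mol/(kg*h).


Activity (%) = (rate_used / rate_fresh) * 100
rate_used = 55.2, rate_fresh = 71.7
= (55.2 / 71.7) * 100
= 0.7699 * 100 = 76.99

76.99 %


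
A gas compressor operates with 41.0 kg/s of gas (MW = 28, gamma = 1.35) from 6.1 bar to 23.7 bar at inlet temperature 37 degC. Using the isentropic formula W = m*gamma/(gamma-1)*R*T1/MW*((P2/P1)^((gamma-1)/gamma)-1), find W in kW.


Isentropic work: W = m*(gamma/(gamma-1))*(R*T1/MW)*((P2/P1)^((gamma-1)/gamma) - 1)
T1 = 37 + 273.15 = 310.15 K
Pressure ratio = 23.7 / 6.1 = 3.88525
Exponent = (1.35 - 1)/1.35 = 0.259259
(P2/P1)^exp - 1 = 3.88525^0.259259 - 1 = 0.421714
W = 41.0 * 1.35 / 0.35 * 8.314 * 310.15 / 28 * 0.421714 = 6142

6142 kW


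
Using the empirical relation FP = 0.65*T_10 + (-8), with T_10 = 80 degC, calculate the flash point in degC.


FP = 0.65 * 80 + (-8) = 44

44 degC


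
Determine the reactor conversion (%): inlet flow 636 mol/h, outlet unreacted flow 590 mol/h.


X = (F_in - F_out) / F_in * 100
Moles reacted = 636 - 590 = 46
X = 46 / 636 * 100
= 0.07233 * 100
= 7.233 %

7.233 %


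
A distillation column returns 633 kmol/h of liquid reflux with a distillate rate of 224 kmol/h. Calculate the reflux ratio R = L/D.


Reflux ratio definition: R = L / D (liquid returned / distillate withdrawn)
L = 633 kmol/h, D = 224 kmol/h
R = 633 / 224 = 2.826

2.826


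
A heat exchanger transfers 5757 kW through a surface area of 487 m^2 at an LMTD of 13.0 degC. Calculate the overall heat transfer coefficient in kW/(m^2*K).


From Q = U*A*LMTD, U = Q / (A * LMTD)
U = 5757 / (487 * 13.0) = 5757 / 6331 = 0.9093

0.9093 kW/(m^2*K)


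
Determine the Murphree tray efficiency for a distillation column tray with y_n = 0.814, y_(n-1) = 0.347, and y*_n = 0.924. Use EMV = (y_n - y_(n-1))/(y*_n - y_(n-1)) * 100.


Murphree vapor efficiency: EMV = (y_n - y_(n-1)) / (y*_n - y_(n-1)) * 100
EMV = (0.814 - 0.347) / (0.924 - 0.347) * 100 = 0.467 / 0.577 * 100 = 80.94

80.94 %


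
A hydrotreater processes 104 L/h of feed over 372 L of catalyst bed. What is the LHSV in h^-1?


LHSV = volumetric feed rate / catalyst volume
= 104 L/h / 372 L
= 0.2796 h^-1

0.2796 h^-1


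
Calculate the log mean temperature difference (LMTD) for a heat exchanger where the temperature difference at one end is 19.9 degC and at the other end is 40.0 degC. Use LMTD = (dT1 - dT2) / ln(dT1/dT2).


LMTD = (dT1 - dT2) / ln(dT1/dT2)
= (19.9 - 40.0) / ln(19.9 / 40.0) = -20.1 / -0.69816 = 28.79

28.79 degC


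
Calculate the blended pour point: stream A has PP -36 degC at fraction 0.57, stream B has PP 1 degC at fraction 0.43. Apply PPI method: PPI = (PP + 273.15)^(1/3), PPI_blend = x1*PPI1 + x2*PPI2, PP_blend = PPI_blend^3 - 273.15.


PPI_1 = (-36 + 273.15)^(1/3) = 6.189768
PPI_2 = (1 + 273.15)^(1/3) = 6.49625
PPI_blend = 0.57 * 6.189768 + 0.43 * 6.49625 = 6.321555
PP_blend = 6.321555^3 - 273.15 = 252.6223 - 273.15 = -20.53

-20.53 degC


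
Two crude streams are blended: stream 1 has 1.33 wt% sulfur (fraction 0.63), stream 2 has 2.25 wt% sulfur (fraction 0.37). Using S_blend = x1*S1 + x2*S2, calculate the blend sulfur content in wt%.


Linear sulfur blending: S_blend = x1*S1 + x2*S2
Contribution 1: 0.63 * 1.33 = 0.8379 wt%
Contribution 2: 0.37 * 2.25 = 0.8325 wt%
S_blend = 0.8379 + 0.8325 = 1.6704

1.6704 wt%


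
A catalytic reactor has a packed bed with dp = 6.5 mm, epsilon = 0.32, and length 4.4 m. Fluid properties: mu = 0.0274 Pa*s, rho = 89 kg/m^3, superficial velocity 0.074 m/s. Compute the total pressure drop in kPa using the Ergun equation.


dp = 6.5 mm = 0.0065 m
Viscous term = 150*0.0274*0.074*(1-0.32)^2 / (0.0065^2*0.32^3) = 101582
Inertial term = 1.75*89*0.074^2*(1-0.32) / (0.0065*0.32^3) = 2722.93
dP/L = 101582 + 2722.93 = 104305 Pa/m
dP = 104305 * 4.4 / 1000 = 458.9 kPa

458.9 kPa


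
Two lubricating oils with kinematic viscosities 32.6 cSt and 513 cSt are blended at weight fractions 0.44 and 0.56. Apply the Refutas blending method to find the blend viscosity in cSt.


Refutas method: VBN_i = 14.534*ln(ln(visc_i + 0.8)) + 10.975, blended linearly by mass fraction; since VBN is linear in VBI_i = ln(ln(visc_i + 0.8)) and the fractions sum to 1, blend VBI directly: visc = exp(exp(VBI_blend)) - 0.8
VBI_1 = ln(ln(32.6 + 0.8)) = 1.2552
VBI_2 = ln(ln(513 + 0.8)) = 1.83127
VBI_blend = 0.44 * 1.2552 + 0.56 * 1.83127 = 1.5778
visc_blend = exp(exp(1.5778)) - 0.8 = 126.2

126.2 cSt


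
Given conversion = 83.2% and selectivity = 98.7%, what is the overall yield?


Overall yield = conversion (%) * selectivity (%) / 100
Conversion = 83.2%, Selectivity = 98.7%
Y = 83.2 * 98.7 / 100
= 82.1184 %

82.1184 %


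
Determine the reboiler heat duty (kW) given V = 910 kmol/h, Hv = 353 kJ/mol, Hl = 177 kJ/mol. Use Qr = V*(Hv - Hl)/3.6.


Qr = 910 * (353 - 177) / 3.6 = 910 * 176 / 3.6 = 44490

44490 kW


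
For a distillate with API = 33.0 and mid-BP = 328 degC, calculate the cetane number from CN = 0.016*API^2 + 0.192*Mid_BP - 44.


CN = 0.016 * 33.0^2 + 0.192 * 328 - 44
CN = 17.424 + 62.976 - 44 = 36.4

36.4


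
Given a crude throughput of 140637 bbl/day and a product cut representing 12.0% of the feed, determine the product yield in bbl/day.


Crude throughput = 140637 bbl/day
Fraction yield = 12.0%
yield = throughput * fraction / 100
yield = 140637 * 12.0 / 100 = 16876.44

16876.44 bbl/day


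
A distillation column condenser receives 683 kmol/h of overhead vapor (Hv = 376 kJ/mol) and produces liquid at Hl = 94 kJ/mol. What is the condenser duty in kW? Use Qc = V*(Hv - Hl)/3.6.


Qc = 683 * (376 - 94) / 3.6 = 683 * 282 / 3.6 = 53500

53500 kW


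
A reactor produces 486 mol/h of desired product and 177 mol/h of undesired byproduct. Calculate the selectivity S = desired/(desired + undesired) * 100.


Selectivity = desired / (desired + undesired) * 100
Total products = 486 + 177 = 663 mol/h
S = 486 / 663 * 100
= 0.7330 * 100
= 73.30 %

73.30 %


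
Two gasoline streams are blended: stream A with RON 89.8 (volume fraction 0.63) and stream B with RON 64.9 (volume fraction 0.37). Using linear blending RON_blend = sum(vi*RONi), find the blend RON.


Linear blending: RON_blend = sum(vi * RONi)
Contribution 1: 0.63 * 89.8 = 56.574
Contribution 2: 0.37 * 64.9 = 24.013
RON_blend = 56.574 + 24.013 = 80.587

80.587


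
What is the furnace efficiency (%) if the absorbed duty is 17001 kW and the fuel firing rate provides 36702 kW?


Furnace efficiency = Q_absorbed / Q_fuel * 100
= 17001 / 36702 * 100 = 46.32

46.32 %


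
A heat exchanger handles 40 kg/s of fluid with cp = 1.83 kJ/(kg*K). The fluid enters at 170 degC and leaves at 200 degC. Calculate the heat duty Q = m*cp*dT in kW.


Q = m_dot * cp * delta_T
delta_T = 200 - 170 = 30 K
Q = 40 * 1.83 * 30
= 73.2 * 30
= 2196 kW

2196 kW


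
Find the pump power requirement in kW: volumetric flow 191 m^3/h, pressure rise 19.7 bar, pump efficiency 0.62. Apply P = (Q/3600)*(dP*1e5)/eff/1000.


Q = 191 / 3600 = 0.0530556 m^3/s
P = 0.0530556 * (19.7 * 1e5) / 0.62 / 1000 = 168.6

168.6 kW


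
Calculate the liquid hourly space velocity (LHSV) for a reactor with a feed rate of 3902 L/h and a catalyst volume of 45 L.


LHSV = volumetric feed rate / catalyst volume
= 3902 L/h / 45 L
= 86.71 h^-1

86.71 h^-1


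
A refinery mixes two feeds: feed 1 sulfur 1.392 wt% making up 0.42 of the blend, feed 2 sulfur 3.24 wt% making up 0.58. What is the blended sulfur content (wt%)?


Linear sulfur blending: S_blend = x1*S1 + x2*S2
Contribution 1: 0.42 * 1.392 = 0.58464 wt%
Contribution 2: 0.58 * 3.24 = 1.8792 wt%
S_blend = 0.58464 + 1.8792 = 2.46384

2.46384 wt%


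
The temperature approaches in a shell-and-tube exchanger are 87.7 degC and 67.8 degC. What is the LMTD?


LMTD = (dT1 - dT2) / ln(dT1/dT2)
= (87.7 - 67.8) / ln(87.7 / 67.8) = 19.9 / 0.25736 = 77.32

77.32 degC


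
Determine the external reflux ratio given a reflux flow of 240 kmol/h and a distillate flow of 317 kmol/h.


Reflux ratio definition: R = L / D (liquid returned / distillate withdrawn)
L = 240 kmol/h, D = 317 kmol/h
R = 240 / 317 = 0.7571

0.7571


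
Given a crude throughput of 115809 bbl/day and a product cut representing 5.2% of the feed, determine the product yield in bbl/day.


Crude throughput = 115809 bbl/day
Fraction yield = 5.2%
yield = throughput * fraction / 100
yield = 115809 * 5.2 / 100 = 6022.068

6022.068 bbl/day


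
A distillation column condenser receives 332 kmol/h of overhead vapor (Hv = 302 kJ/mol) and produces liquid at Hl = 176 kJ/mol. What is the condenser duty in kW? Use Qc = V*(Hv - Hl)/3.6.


Qc = 332 * (302 - 176) / 3.6 = 332 * 126 / 3.6 = 11620

11620 kW


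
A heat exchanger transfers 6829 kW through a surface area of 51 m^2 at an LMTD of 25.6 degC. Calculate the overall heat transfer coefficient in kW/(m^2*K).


From Q = U*A*LMTD, U = Q / (A * LMTD)
U = 6829 / (51 * 25.6) = 6829 / 1305.6 = 5.231

5.231 kW/(m^2*K)


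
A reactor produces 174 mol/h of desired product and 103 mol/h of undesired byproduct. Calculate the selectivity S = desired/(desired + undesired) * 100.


Selectivity = desired / (desired + undesired) * 100
Total products = 174 + 103 = 277 mol/h
S = 174 / 277 * 100
= 0.6282 * 100
= 62.82 %

62.82 %


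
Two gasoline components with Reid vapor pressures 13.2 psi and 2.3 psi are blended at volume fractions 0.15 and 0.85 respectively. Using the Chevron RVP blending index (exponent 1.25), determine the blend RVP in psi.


Chevron index: RVP_blend = (sum xi*RVPi^1.25)^(1/1.25)
RVP^1.25 terms: 0.15 * 13.2^1.25 + 0.85 * 2.3^1.25 = 6.18163
RVP_blend = 6.18163^(1/1.25) = 4.294

4.294 psi


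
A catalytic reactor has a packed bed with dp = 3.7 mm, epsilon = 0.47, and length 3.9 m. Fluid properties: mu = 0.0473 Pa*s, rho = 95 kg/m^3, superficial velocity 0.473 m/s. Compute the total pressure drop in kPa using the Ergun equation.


dp = 3.7 mm = 0.0037 m
Viscous term = 150*0.0473*0.473*(1-0.47)^2 / (0.0037^2*0.47^3) = 663236
Inertial term = 1.75*95*0.473^2*(1-0.47) / (0.0037*0.47^3) = 51317.4
dP/L = 663236 + 51317.4 = 714553 Pa/m
dP = 714553 * 3.9 / 1000 = 2787 kPa

2787 kPa


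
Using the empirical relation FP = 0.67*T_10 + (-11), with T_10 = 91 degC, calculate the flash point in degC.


FP = 0.67 * 91 + (-11) = 49.97

49.97 degC


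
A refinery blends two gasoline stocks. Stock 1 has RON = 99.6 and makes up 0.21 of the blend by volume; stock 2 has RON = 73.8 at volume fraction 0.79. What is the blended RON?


Linear blending: RON_blend = sum(vi * RONi)
Contribution 1: 0.21 * 99.6 = 20.916
Contribution 2: 0.79 * 73.8 = 58.302
RON_blend = 20.916 + 58.302 = 79.218

79.218


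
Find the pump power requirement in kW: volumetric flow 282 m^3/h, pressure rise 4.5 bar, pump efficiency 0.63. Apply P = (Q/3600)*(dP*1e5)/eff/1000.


Q = 282 / 3600 = 0.0783333 m^3/s
P = 0.0783333 * (4.5 * 1e5) / 0.63 / 1000 = 55.95

55.95 kW


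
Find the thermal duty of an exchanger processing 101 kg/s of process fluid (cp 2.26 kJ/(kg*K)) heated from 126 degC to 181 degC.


Q = m_dot * cp * delta_T
delta_T = 181 - 126 = 55 K
Q = 101 * 2.26 * 55
= 228.26 * 55
= 12554.3 kW

12554.3 kW


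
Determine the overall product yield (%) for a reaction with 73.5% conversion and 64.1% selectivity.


Overall yield = conversion (%) * selectivity (%) / 100
Conversion = 73.5%, Selectivity = 64.1%
Y = 73.5 * 64.1 / 100
= 47.1135 %

47.1135 %


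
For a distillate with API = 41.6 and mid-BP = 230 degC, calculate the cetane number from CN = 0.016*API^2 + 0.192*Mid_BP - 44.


CN = 0.016 * 41.6^2 + 0.192 * 230 - 44
CN = 27.68896 + 44.16 - 44 = 27.84896

27.84896


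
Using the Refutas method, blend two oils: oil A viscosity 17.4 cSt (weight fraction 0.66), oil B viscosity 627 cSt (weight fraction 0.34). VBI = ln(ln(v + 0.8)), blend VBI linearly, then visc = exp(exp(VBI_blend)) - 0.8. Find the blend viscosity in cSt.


Refutas method: VBN_i = 14.534*ln(ln(visc_i + 0.8)) + 10.975, blended linearly by mass fraction; since VBN is linear in VBI_i = ln(ln(visc_i + 0.8)) and the fractions sum to 1, blend VBI directly: visc = exp(exp(VBI_blend)) - 0.8
VBI_1 = ln(ln(17.4 + 0.8)) = 1.0652
VBI_2 = ln(ln(627 + 0.8)) = 1.86287
VBI_blend = 0.66 * 1.0652 + 0.34 * 1.86287 = 1.33641
visc_blend = exp(exp(1.33641)) - 0.8 = 44.14

44.14 cSt


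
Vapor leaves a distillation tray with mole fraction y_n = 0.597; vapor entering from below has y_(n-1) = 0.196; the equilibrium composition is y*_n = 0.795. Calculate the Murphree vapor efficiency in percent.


Murphree vapor efficiency: EMV = (y_n - y_(n-1)) / (y*_n - y_(n-1)) * 100
EMV = (0.597 - 0.196) / (0.795 - 0.196) * 100 = 0.401 / 0.599 * 100 = 66.94

66.94 %


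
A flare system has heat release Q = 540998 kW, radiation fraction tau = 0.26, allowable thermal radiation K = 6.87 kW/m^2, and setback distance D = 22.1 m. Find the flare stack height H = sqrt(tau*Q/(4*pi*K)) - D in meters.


tau*Q/(4*pi*K) = 0.26 * 540998 / (4 * pi * 6.87) = 1629.31
sqrt(1629.31) = 40.3647
H = 40.3647 - 22.1 = 18.26

18.26 m


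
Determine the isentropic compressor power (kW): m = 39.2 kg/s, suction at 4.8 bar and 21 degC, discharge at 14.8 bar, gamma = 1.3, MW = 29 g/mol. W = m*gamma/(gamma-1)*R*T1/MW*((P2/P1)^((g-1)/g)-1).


Isentropic work: W = m*(gamma/(gamma-1))*(R*T1/MW)*((P2/P1)^((gamma-1)/gamma) - 1)
T1 = 21 + 273.15 = 294.15 K
Pressure ratio = 14.8 / 4.8 = 3.08333
Exponent = (1.3 - 1)/1.3 = 0.230769
(P2/P1)^exp - 1 = 3.08333^0.230769 - 1 = 0.296733
W = 39.2 * 1.3 / 0.3 * 8.314 * 294.15 / 29 * 0.296733 = 4251

4251 kW


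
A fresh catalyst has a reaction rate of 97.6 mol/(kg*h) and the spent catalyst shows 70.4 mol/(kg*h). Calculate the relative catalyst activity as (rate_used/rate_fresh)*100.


Activity (%) = (rate_used / rate_fresh) * 100
rate_used = 70.4, rate_fresh = 97.6
= (70.4 / 97.6) * 100
= 0.7213 * 100 = 72.13

72.13 %


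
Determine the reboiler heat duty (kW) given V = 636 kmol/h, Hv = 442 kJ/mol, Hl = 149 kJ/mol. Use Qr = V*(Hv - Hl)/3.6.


Qr = 636 * (442 - 149) / 3.6 = 636 * 293 / 3.6 = 51760

51760 kW


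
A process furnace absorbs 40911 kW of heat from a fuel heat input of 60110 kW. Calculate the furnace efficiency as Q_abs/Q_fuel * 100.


Furnace efficiency = Q_absorbed / Q_fuel * 100
= 40911 / 60110 * 100 = 68.06

68.06 %


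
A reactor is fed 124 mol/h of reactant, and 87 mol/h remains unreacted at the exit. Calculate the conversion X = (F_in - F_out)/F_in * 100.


X = (F_in - F_out) / F_in * 100
Moles reacted = 124 - 87 = 37
X = 37 / 124 * 100
= 0.2984 * 100
= 29.84 %

29.84 %


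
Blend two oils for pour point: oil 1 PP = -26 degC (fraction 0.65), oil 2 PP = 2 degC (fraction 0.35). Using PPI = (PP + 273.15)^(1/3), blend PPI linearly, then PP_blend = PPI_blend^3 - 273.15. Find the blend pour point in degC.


PPI_1 = (-26 + 273.15)^(1/3) = 6.275575
PPI_2 = (2 + 273.15)^(1/3) = 6.504139
PPI_blend = 0.65 * 6.275575 + 0.35 * 6.504139 = 6.355572
PP_blend = 6.355572^3 - 273.15 = 256.7225 - 273.15 = -16.43

-16.43 degC


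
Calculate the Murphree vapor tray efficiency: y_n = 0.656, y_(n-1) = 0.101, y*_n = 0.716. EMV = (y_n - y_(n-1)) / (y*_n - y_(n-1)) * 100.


Murphree vapor efficiency: EMV = (y_n - y_(n-1)) / (y*_n - y_(n-1)) * 100
EMV = (0.656 - 0.101) / (0.716 - 0.101) * 100 = 0.555 / 0.615 * 100 = 90.24

90.24 %


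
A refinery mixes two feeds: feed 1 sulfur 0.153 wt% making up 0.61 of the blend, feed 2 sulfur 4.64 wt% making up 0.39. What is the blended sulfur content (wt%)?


Linear sulfur blending: S_blend = x1*S1 + x2*S2
Contribution 1: 0.61 * 0.153 = 0.09333 wt%
Contribution 2: 0.39 * 4.64 = 1.8096 wt%
S_blend = 0.09333 + 1.8096 = 1.90293

1.90293 wt%


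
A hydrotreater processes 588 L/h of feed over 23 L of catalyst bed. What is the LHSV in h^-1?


LHSV = volumetric feed rate / catalyst volume
= 588 L/h / 23 L
= 25.57 h^-1

25.57 h^-1


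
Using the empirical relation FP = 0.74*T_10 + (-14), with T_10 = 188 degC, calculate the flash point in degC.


FP = 0.74 * 188 + (-14) = 125.12

125.12 degC


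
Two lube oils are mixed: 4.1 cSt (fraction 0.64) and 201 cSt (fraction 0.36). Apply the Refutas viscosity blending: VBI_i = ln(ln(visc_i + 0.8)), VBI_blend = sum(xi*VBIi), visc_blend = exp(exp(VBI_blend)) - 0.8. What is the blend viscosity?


Refutas method: VBN_i = 14.534*ln(ln(visc_i + 0.8)) + 10.975, blended linearly by mass fraction; since VBN is linear in VBI_i = ln(ln(visc_i + 0.8)) and the fractions sum to 1, blend VBI directly: visc = exp(exp(VBI_blend)) - 0.8
VBI_1 = ln(ln(4.1 + 0.8)) = 0.463253
VBI_2 = ln(ln(201 + 0.8)) = 1.66908
VBI_blend = 0.64 * 0.463253 + 0.36 * 1.66908 = 0.897351
visc_blend = exp(exp(0.897351)) - 0.8 = 10.82

10.82 cSt


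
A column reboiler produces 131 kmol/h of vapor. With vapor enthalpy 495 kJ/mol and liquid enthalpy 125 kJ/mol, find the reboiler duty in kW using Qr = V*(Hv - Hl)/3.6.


Qr = 131 * (495 - 125) / 3.6 = 131 * 370 / 3.6 = 13460

13460 kW


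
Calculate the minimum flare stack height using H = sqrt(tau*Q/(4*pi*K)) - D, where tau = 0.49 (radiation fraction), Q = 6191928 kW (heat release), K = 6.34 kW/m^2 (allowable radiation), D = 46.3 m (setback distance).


tau*Q/(4*pi*K) = 0.49 * 6191928 / (4 * pi * 6.34) = 38082.3
sqrt(38082.3) = 195.147
H = 195.147 - 46.3 = 148.8

148.8 m


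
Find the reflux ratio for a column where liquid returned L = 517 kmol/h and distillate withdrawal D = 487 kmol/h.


Reflux ratio definition: R = L / D (liquid returned / distillate withdrawn)
L = 517 kmol/h, D = 487 kmol/h
R = 517 / 487 = 1.062

1.062


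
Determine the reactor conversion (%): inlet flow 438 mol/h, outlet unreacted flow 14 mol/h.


X = (F_in - F_out) / F_in * 100
Moles reacted = 438 - 14 = 424
X = 424 / 438 * 100
= 0.9680 * 100
= 96.80 %

96.80 %


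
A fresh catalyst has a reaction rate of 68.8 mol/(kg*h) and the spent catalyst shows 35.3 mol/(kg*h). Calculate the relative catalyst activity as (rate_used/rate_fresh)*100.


Activity (%) = (rate_used / rate_fresh) * 100
rate_used = 35.3, rate_fresh = 68.8
= (35.3 / 68.8) * 100
= 0.5131 * 100 = 51.31

51.31 %


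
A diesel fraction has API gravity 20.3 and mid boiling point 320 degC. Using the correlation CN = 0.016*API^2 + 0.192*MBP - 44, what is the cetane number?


CN = 0.016 * 20.3^2 + 0.192 * 320 - 44
CN = 6.59344 + 61.44 - 44 = 24.03344

24.03344


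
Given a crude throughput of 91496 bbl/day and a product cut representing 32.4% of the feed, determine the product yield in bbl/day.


Crude throughput = 91496 bbl/day
Fraction yield = 32.4%
yield = throughput * fraction / 100
yield = 91496 * 32.4 / 100 = 29644.704

29644.704 bbl/day


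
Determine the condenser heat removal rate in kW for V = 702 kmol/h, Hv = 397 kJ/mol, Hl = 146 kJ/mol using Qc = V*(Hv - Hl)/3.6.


Qc = 702 * (397 - 146) / 3.6 = 702 * 251 / 3.6 = 48940

48940 kW


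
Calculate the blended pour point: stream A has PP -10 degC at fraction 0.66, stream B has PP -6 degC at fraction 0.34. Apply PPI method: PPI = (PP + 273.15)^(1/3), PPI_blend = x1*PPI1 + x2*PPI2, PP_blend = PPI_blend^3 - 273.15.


PPI_1 = (-10 + 273.15)^(1/3) = 6.408176
PPI_2 = (-6 + 273.15)^(1/3) = 6.440482
PPI_blend = 0.66 * 6.408176 + 0.34 * 6.440482 = 6.41916
PP_blend = 6.41916^3 - 273.15 = 264.5054 - 273.15 = -8.64

-8.64 degC


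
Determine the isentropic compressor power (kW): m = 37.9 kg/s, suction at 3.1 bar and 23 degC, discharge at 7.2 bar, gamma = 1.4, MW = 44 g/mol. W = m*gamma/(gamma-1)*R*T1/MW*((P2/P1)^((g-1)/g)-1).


Isentropic work: W = m*(gamma/(gamma-1))*(R*T1/MW)*((P2/P1)^((gamma-1)/gamma) - 1)
T1 = 23 + 273.15 = 296.15 K
Pressure ratio = 7.2 / 3.1 = 2.32258
Exponent = (1.4 - 1)/1.4 = 0.285714
(P2/P1)^exp - 1 = 2.32258^0.285714 - 1 = 0.272222
W = 37.9 * 1.4 / 0.4 * 8.314 * 296.15 / 44 * 0.272222 = 2021

2021 kW


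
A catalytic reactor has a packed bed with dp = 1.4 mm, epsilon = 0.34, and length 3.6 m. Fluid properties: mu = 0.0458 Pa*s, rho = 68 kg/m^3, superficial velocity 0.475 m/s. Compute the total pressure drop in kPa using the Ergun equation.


dp = 1.4 mm = 0.0014 m
Viscous term = 150*0.0458*0.475*(1-0.34)^2 / (0.0014^2*0.34^3) = 18452100
Inertial term = 1.75*68*0.475^2*(1-0.34) / (0.0014*0.34^3) = 322043
dP/L = 18452100 + 322043 = 18774100 Pa/m
dP = 18774100 * 3.6 / 1000 = 67590 kPa

67590 kPa


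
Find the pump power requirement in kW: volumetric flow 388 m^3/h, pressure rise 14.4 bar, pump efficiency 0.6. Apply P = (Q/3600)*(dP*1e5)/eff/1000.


Q = 388 / 3600 = 0.107778 m^3/s
P = 0.107778 * (14.4 * 1e5) / 0.6 / 1000 = 258.7

258.7 kW


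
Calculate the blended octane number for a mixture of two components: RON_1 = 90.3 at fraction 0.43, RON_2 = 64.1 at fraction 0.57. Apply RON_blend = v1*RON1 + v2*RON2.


Linear blending: RON_blend = sum(vi * RONi)
Contribution 1: 0.43 * 90.3 = 38.829
Contribution 2: 0.57 * 64.1 = 36.537
RON_blend = 38.829 + 36.537 = 75.366

75.366


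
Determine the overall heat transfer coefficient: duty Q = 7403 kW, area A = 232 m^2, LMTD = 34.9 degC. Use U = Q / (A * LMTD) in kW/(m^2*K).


From Q = U*A*LMTD, U = Q / (A * LMTD)
U = 7403 / (232 * 34.9) = 7403 / 8096.8 = 0.9143

0.9143 kW/(m^2*K)


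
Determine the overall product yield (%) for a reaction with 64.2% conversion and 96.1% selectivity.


Overall yield = conversion (%) * selectivity (%) / 100
Conversion = 64.2%, Selectivity = 96.1%
Y = 64.2 * 96.1 / 100
= 61.6962 %

61.6962 %


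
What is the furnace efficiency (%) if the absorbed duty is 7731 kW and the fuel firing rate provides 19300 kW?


Furnace efficiency = Q_absorbed / Q_fuel * 100
= 7731 / 19300 * 100 = 40.06

40.06 %


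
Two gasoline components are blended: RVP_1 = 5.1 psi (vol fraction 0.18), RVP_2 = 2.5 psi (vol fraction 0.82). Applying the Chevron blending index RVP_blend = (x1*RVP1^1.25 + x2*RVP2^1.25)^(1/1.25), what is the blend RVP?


Chevron index: RVP_blend = (sum xi*RVPi^1.25)^(1/1.25)
RVP^1.25 terms: 0.18 * 5.1^1.25 + 0.82 * 2.5^1.25 = 3.95728
RVP_blend = 3.95728^(1/1.25) = 3.006

3.006 psi


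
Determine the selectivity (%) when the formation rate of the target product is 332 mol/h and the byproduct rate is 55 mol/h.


Selectivity = desired / (desired + undesired) * 100
Total products = 332 + 55 = 387 mol/h
S = 332 / 387 * 100
= 0.8579 * 100
= 85.79 %

85.79 %


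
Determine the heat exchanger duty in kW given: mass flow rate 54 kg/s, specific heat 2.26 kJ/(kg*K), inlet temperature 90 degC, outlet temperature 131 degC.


Q = m_dot * cp * delta_T
delta_T = 131 - 90 = 41 K
Q = 54 * 2.26 * 41
= 122.04 * 41
= 5003.64 kW

5003.64 kW


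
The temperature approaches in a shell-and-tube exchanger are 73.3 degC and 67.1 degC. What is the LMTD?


LMTD = (dT1 - dT2) / ln(dT1/dT2)
= (73.3 - 67.1) / ln(73.3 / 67.1) = 6.2 / 0.0883766 = 70.15

70.15 degC


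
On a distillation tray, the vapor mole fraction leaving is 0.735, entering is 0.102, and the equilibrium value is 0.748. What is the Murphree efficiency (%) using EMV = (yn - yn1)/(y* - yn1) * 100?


Murphree vapor efficiency: EMV = (y_n - y_(n-1)) / (y*_n - y_(n-1)) * 100
EMV = (0.735 - 0.102) / (0.748 - 0.102) * 100 = 0.633 / 0.646 * 100 = 97.99

97.99 %


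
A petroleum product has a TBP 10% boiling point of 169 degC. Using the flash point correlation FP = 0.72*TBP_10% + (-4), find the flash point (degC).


FP = 0.72 * 169 + (-4) = 117.68

117.68 degC


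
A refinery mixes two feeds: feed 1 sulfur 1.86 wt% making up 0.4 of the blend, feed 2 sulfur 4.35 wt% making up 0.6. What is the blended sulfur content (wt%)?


Linear sulfur blending: S_blend = x1*S1 + x2*S2
Contribution 1: 0.4 * 1.86 = 0.744 wt%
Contribution 2: 0.6 * 4.35 = 2.61 wt%
S_blend = 0.744 + 2.61 = 3.354

3.354 wt%


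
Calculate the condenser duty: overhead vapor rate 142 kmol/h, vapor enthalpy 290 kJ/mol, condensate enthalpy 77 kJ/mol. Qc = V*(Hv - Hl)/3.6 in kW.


Qc = 142 * (290 - 77) / 3.6 = 142 * 213 / 3.6 = 8402

8402 kW


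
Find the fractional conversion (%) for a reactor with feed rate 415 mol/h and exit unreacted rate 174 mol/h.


X = (F_in - F_out) / F_in * 100
Moles reacted = 415 - 174 = 241
X = 241 / 415 * 100
= 0.5807 * 100
= 58.07 %

58.07 %


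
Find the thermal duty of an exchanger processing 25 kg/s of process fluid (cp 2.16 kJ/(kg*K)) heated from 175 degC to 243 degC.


Q = m_dot * cp * delta_T
delta_T = 243 - 175 = 68 K
Q = 25 * 2.16 * 68
= 54 * 68
= 3672 kW

3672 kW


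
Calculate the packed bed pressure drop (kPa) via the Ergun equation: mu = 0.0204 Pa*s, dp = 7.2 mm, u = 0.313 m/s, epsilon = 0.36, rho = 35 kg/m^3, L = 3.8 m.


dp = 7.2 mm = 0.0072 m
Viscous term = 150*0.0204*0.313*(1-0.36)^2 / (0.0072^2*0.36^3) = 162201
Inertial term = 1.75*35*0.313^2*(1-0.36) / (0.0072*0.36^3) = 11432.3
dP/L = 162201 + 11432.3 = 173633 Pa/m
dP = 173633 * 3.8 / 1000 = 659.8 kPa

659.8 kPa


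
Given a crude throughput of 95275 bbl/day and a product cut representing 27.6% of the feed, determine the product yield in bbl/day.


Crude throughput = 95275 bbl/day
Fraction yield = 27.6%
yield = throughput * fraction / 100
yield = 95275 * 27.6 / 100 = 26295.9

26295.9 bbl/day


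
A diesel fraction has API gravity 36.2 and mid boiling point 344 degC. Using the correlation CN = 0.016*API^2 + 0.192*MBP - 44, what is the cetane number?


CN = 0.016 * 36.2^2 + 0.192 * 344 - 44
CN = 20.96704 + 66.048 - 44 = 43.01504

43.01504


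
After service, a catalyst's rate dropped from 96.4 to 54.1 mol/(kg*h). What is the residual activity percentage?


Activity (%) = (rate_used / rate_fresh) * 100
rate_used = 54.1, rate_fresh = 96.4
= (54.1 / 96.4) * 100
= 0.5612 * 100 = 56.12

56.12 %


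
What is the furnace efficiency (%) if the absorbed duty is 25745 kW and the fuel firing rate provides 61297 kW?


Furnace efficiency = Q_absorbed / Q_fuel * 100
= 25745 / 61297 * 100 = 42.00

42.00 %


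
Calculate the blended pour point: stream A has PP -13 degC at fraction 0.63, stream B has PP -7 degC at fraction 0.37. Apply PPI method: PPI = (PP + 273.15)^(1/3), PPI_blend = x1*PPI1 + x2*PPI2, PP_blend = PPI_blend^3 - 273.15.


PPI_1 = (-13 + 273.15)^(1/3) = 6.383731
PPI_2 = (-7 + 273.15)^(1/3) = 6.432436
PPI_blend = 0.63 * 6.383731 + 0.37 * 6.432436 = 6.401752
PP_blend = 6.401752^3 - 273.15 = 262.3593 - 273.15 = -10.79

-10.79 degC


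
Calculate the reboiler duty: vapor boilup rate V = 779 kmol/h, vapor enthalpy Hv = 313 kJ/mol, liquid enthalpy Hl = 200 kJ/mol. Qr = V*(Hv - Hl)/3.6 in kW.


Qr = 779 * (313 - 200) / 3.6 = 779 * 113 / 3.6 = 24450

24450 kW


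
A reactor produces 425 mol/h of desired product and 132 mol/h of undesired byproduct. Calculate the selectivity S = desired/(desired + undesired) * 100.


Selectivity = desired / (desired + undesired) * 100
Total products = 425 + 132 = 557 mol/h
S = 425 / 557 * 100
= 0.7630 * 100
= 76.30 %

76.30 %


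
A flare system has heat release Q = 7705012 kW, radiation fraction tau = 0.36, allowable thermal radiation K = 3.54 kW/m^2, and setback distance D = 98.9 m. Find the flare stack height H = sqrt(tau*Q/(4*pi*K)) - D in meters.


tau*Q/(4*pi*K) = 0.36 * 7705012 / (4 * pi * 3.54) = 62353.8
sqrt(62353.8) = 249.707
H = 249.707 - 98.9 = 150.8

150.8 m


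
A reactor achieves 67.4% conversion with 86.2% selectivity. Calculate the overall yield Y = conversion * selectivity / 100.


Overall yield = conversion (%) * selectivity (%) / 100
Conversion = 67.4%, Selectivity = 86.2%
Y = 67.4 * 86.2 / 100
= 58.0988 %

58.0988 %


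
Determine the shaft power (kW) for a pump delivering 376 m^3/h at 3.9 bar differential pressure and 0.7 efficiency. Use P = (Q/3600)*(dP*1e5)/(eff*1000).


Q = 376 / 3600 = 0.104444 m^3/s
P = 0.104444 * (3.9 * 1e5) / 0.7 / 1000 = 58.19

58.19 kW


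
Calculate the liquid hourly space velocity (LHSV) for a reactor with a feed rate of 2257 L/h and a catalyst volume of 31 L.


LHSV = volumetric feed rate / catalyst volume
= 2257 L/h / 31 L
= 72.81 h^-1

72.81 h^-1


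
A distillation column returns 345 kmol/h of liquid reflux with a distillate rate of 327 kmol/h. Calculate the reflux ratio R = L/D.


Reflux ratio definition: R = L / D (liquid returned / distillate withdrawn)
L = 345 kmol/h, D = 327 kmol/h
R = 345 / 327 = 1.055

1.055


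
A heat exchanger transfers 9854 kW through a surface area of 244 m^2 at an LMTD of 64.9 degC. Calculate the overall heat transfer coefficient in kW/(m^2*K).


From Q = U*A*LMTD, U = Q / (A * LMTD)
U = 9854 / (244 * 64.9) = 9854 / 15835.6 = 0.6223

0.6223 kW/(m^2*K)


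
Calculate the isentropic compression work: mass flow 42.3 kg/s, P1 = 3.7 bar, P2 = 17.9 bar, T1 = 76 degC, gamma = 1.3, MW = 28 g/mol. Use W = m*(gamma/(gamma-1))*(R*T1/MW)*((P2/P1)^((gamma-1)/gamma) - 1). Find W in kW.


Isentropic work: W = m*(gamma/(gamma-1))*(R*T1/MW)*((P2/P1)^((gamma-1)/gamma) - 1)
T1 = 76 + 273.15 = 349.15 K
Pressure ratio = 17.9 / 3.7 = 4.83784
Exponent = (1.3 - 1)/1.3 = 0.230769
(P2/P1)^exp - 1 = 4.83784^0.230769 - 1 = 0.438786
W = 42.3 * 1.3 / 0.3 * 8.314 * 349.15 / 28 * 0.438786 = 8338

8338 kW
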